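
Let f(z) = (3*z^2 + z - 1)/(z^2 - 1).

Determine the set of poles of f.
The singularities of f are the zeros of the denominator. Factoring,
  z^2 - 1 = (z + 1)*(z - 1)
so the candidates are z = -1, z = 1.

Check the numerator P(z) = 3*z^2 + z - 1 at each one:
  P(-1) = 1 ≠ 0, so z = -1 is a (simple) pole.
  P(1) = 3 ≠ 0, so z = 1 is a (simple) pole.

Poles of f: {-1, 1}

Final answer: {-1, 1}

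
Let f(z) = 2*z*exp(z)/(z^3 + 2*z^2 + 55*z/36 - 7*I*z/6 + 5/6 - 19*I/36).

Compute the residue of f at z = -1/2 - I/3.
Write f(z) = P(z)/Q(z) with P(z) = 2*z*exp(z) and Q(z) = z^3 + 2*z^2 + 55*z/36 - 7*I*z/6 + 5/6 - 19*I/36.
The denominator factors as Q(z) = (z + 1/2 + I/3)*(z - I)*(z + 3/2 + 2*I/3), so z = -1/2 - I/3 is a simple zero of Q and P is analytic there; z = -1/2 - I/3 is therefore a simple pole and
  Res(f, z₀) = P(z₀)/Q'(z₀).

Q'(z) = 3*z^2 + 4*z + 55/36 - 7*I/6, so Q'(-1/2 - I/3) = -1/18 - 3*I/2.
P(-1/2 - I/3) = (-1 - 2*I/3)*exp(-1/2 - I/3).

Res(f, -1/2 - I/3) = ((-1 - 2*I/3)*exp(-1/2 - I/3))/(-1/18 - 3*I/2) = (171/365 - 237*I/365)*exp(-1/2 - I/3)

Final answer: (171/365 - 237*I/365)*exp(-1/2 - I/3)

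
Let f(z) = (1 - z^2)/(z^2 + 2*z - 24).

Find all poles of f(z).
{-6, 4}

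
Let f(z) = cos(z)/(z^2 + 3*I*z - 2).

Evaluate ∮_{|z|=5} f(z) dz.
By the residue theorem, ∮_C f(z) dz = 2πi · (sum of the residues of f at the poles inside |z| = 5).

The denominator factors as (z + 2*I)*(z + I), so the singularities of f are simple poles at z = -2*I, z = -I.
  |-2*I|² = 4 < 25 = 5², so this pole is inside the contour.
  |-I|² = 1 < 25 = 5², so this pole is inside the contour.

With P(z) = cos(z) and Q(z) = z^2 + 3*I*z - 2, each pole is simple, so Res(f, z₀) = P(z₀)/Q'(z₀) with Q'(z) = 2*z + 3*I.
  Res(f, -2*I) = P(-2*I)/Q'(-2*I) = (cosh(2))/(-I) = I*cosh(2)
  Res(f, -I) = P(-I)/Q'(-I) = (cosh(1))/(I) = -I*cosh(1)

Sum of residues inside C: -I*cosh(1) + I*cosh(2)
∮_C f(z) dz = 2πi · (-I*cosh(1) + I*cosh(2)) = -2*pi*cosh(2) + 2*pi*cosh(1)

Final answer: -2*pi*cosh(2) + 2*pi*cosh(1)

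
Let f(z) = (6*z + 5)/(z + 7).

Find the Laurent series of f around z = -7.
Put w = z - (-7), i.e. z = w - 7. The denominator is w, so it suffices to rewrite the numerator in powers of w.

P(z) = 6*z + 5
P(w - 7) = -37 + 6*w

Dividing each term by w:
  f = -37/w + 6

Substituting back w = z + 7:
  f(z) = -37/(z + 7) + 6

The series is finite because the numerator is a polynomial; the negative powers form the principal part, and the coefficient of 1/(z + 7) gives Res(f, -7) = -37.

Final answer: -37/(z + 7) + 6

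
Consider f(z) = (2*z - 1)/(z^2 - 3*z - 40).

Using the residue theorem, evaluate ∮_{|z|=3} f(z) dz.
By the residue theorem, ∮_C f(z) dz = 2πi · (sum of the residues of f at the poles inside |z| = 3).

The denominator factors as (z + 5)*(z - 8), so the singularities of f are simple poles at z = -5, z = 8.
  |-5|² = 25 > 9 = 3², so this pole is outside the contour.
  |8|² = 64 > 9 = 3², so this pole is outside the contour.

No pole lies inside the contour, so f is analytic on and inside C and the integral is 0 (Cauchy's theorem).

Final answer: 0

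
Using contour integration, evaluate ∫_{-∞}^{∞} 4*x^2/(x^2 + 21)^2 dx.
Let f(z) = 4*z^2/(z^2 + 21)^2. The denominator has no real zeros and deg Q - deg P = 2 ≥ 2, so the integral of f over the upper semicircle |z| = R tends to 0 as R → ∞. Closing the contour in the upper half-plane,
  ∫_{-∞}^{∞} f(x) dx = 2πi · Σ Res(f, z_k)  over the poles with Im z_k > 0.

Zeros of the denominator: z^2 + 21 = 0 gives z = ±sqrt(21)*I.
Upper half-plane: z = sqrt(21)*I (a pole of order 2).

Write f(z) = g(z)/(z - sqrt(21)*I)^2 with g(z) = 4*z^2/(z + sqrt(21)*I)^2. For a double pole, Res(f, z₀) = g'(z₀):
  g'(z) = 8*sqrt(21)*I*z/(z + sqrt(21)*I)^3
  Res(f, sqrt(21)*I) = g'(sqrt(21)*I) = -sqrt(21)*I/21

∫_{-∞}^{∞} f(x) dx = 2πi · (-sqrt(21)*I/21) = 2*sqrt(21)*pi/21

Final answer: 2*sqrt(21)*pi/21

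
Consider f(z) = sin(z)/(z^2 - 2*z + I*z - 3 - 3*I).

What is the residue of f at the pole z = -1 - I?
Write f(z) = P(z)/Q(z) with P(z) = sin(z) and Q(z) = z^2 - 2*z + I*z - 3 - 3*I.
The denominator factors as Q(z) = (z + 1 + I)*(z - 3), so z = -1 - I is a simple zero of Q and P is analytic there; z = -1 - I is therefore a simple pole and
  Res(f, z₀) = P(z₀)/Q'(z₀).

Q'(z) = 2*z - 2 + I, so Q'(-1 - I) = -4 - I.
P(-1 - I) = -sin(1 + I).

Res(f, -1 - I) = (-sin(1 + I))/(-4 - I) = (4/17 - I/17)*sin(1 + I)

Final answer: (4/17 - I/17)*sin(1 + I)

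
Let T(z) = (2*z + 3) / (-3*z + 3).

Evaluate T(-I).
Substitute z = -I:
  numerator:   2*(-I) + 3 = 3 - 2*I
  denominator: -3*(-I) + 3 = 3 + 3*I
T(-I) = (3 - 2*I)/(3 + 3*I); multiplying numerator and denominator by the conjugate 3 - 3*I gives (3 - 15*I)/18 = 1/6 - 5*I/6

Final answer: 1/6 - 5*I/6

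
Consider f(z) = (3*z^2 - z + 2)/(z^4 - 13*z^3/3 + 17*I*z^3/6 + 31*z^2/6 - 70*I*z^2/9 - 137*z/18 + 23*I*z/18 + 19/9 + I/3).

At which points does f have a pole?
{2*I/3, 1/3, 1 - 3*I, 3 - I/2}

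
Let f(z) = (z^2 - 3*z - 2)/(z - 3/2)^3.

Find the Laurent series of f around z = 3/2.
Put w = z - (3/2), i.e. z = w + 3/2. The denominator is w^3, so it suffices to rewrite the numerator in powers of w.

P(z) = z^2 - 3*z - 2
P(w + 3/2) = -17/4 + w^2

Dividing each term by w^3:
  f = -17/(4*w^3) + 1/w

Substituting back w = z - 3/2:
  f(z) = -17/(4*(z - 3/2)^3) + 1/(z - 3/2)

The series is finite because the numerator is a polynomial; the negative powers form the principal part, and the coefficient of 1/(z - 3/2) gives Res(f, 3/2) = 1.

Final answer: -17/(4*(z - 3/2)^3) + 1/(z - 3/2)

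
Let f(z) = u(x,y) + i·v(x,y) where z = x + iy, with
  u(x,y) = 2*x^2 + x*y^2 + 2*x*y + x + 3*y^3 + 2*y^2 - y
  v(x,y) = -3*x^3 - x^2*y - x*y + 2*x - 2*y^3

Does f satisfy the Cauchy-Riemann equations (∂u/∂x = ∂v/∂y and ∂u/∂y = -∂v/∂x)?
∂u/∂x = 4*x + y^2 + 2*y + 1
∂v/∂y = -x^2 - x - 6*y^2
∂u/∂y = 2*x*y + 2*x + 9*y^2 + 4*y - 1
∂v/∂x = -9*x^2 - 2*x*y - y + 2
∂u/∂x ≠ ∂v/∂y and ∂u/∂y ≠ -∂v/∂x; the Cauchy-Riemann equations are not satisfied, so f is not analytic.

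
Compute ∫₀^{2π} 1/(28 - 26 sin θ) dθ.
Call the integral J. The integrand is 2π-periodic and we integrate over a full period, so shifting θ does not change the value (θ → θ + π/2 turns sin θ into cos θ; θ → θ + π flips the sign of the trig term). Hence
  J = ∫₀^{2π} dθ/(28 + 26 cos θ).
Put z = e^{iθ}: then cos θ = (z + 1/z)/2, dθ = dz/(iz), and z runs once counterclockwise around |z| = 1:
  J = ∮_{|z|=1} 1/(28 + 26*(z + 1/z)/2) · dz/(iz) = (2/i) ∮_{|z|=1} dz/(26*z^2 + 56*z + 26).
The roots of 26*z^2 + 56*z + 26 are z = (-28 ± sqrt(28^2 - 26^2))/26, with sqrt(108) = 6*sqrt(3); their product is 1, so only z₊ = -14/13 + 3*sqrt(3)/13 lies inside the unit circle (z₋ = -14/13 - 3*sqrt(3)/13 lies outside).
z₊ is a simple zero of q(z) = 26*z^2 + 56*z + 26, so Res(1/q, z₊) = 1/q'(z₊) with q'(z) = 52*z + 56; and q'(z₊) = 26*(z₊ - z₋) = 12*sqrt(3).
Therefore J = (2/i) · 2πi · 1/(12*sqrt(3)) = 2*pi/(6*sqrt(3)) = sqrt(3)*pi/9

Final answer: sqrt(3)*pi/9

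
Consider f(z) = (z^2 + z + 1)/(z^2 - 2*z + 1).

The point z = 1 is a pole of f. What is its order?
2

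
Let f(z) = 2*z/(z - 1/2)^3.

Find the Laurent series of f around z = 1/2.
1/(z - 1/2)^3 + 2/(z - 1/2)^2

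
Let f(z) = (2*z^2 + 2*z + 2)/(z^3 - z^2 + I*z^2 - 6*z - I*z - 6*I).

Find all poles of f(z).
The singularities of f are the zeros of the denominator. Factoring,
  z^3 - z^2 + I*z^2 - 6*z - I*z - 6*I = (z + 2)*(z - 3)*(z + I)
so the candidates are z = -2, z = 3, z = -I.

Check the numerator P(z) = 2*z^2 + 2*z + 2 at each one:
  P(-2) = 6 ≠ 0, so z = -2 is a (simple) pole.
  P(3) = 26 ≠ 0, so z = 3 is a (simple) pole.
  P(-I) = -2*I ≠ 0, so z = -I is a (simple) pole.

Poles of f: {-2, -I, 3}

Final answer: {-2, -I, 3}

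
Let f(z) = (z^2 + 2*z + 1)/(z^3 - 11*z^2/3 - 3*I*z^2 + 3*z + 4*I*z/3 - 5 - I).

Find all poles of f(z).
The singularities of f are the zeros of the denominator. Factoring,
  z^3 - 11*z^2/3 - 3*I*z^2 + 3*z + 4*I*z/3 - 5 - I = (z - 3 - 3*I)*(z - 2/3 - I)*(z + I)
so the candidates are z = 3 + 3*I, z = 2/3 + I, z = -I.

Check the numerator P(z) = z^2 + 2*z + 1 at each one:
  P(3 + 3*I) = 7 + 24*I ≠ 0, so z = 3 + 3*I is a (simple) pole.
  P(2/3 + I) = 16/9 + 10*I/3 ≠ 0, so z = 2/3 + I is a (simple) pole.
  P(-I) = -2*I ≠ 0, so z = -I is a (simple) pole.

Poles of f: {-I, 2/3 + I, 3 + 3*I}

Final answer: {-I, 2/3 + I, 3 + 3*I}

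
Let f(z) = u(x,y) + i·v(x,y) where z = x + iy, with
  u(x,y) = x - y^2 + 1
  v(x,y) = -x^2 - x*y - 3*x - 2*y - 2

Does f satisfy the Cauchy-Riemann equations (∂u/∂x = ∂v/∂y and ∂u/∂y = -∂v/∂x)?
∂u/∂x = 1
∂v/∂y = -x - 2
∂u/∂y = -2*y
∂v/∂x = -2*x - y - 3
∂u/∂x ≠ ∂v/∂y and ∂u/∂y ≠ -∂v/∂x; the Cauchy-Riemann equations are not satisfied, so f is not analytic.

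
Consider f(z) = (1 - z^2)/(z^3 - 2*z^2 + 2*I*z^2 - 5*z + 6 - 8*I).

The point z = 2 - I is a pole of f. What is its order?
2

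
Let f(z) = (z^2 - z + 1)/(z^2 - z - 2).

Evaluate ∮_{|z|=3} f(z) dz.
0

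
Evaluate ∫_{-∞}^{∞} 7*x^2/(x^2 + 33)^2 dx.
Let f(z) = 7*z^2/(z^2 + 33)^2. The denominator has no real zeros and deg Q - deg P = 2 ≥ 2, so the integral of f over the upper semicircle |z| = R tends to 0 as R → ∞. Closing the contour in the upper half-plane,
  ∫_{-∞}^{∞} f(x) dx = 2πi · Σ Res(f, z_k)  over the poles with Im z_k > 0.

Zeros of the denominator: z^2 + 33 = 0 gives z = ±sqrt(33)*I.
Upper half-plane: z = sqrt(33)*I (a pole of order 2).

Write f(z) = g(z)/(z - sqrt(33)*I)^2 with g(z) = 7*z^2/(z + sqrt(33)*I)^2. For a double pole, Res(f, z₀) = g'(z₀):
  g'(z) = 14*sqrt(33)*I*z/(z + sqrt(33)*I)^3
  Res(f, sqrt(33)*I) = g'(sqrt(33)*I) = -7*sqrt(33)*I/132

∫_{-∞}^{∞} f(x) dx = 2πi · (-7*sqrt(33)*I/132) = 7*sqrt(33)*pi/66

Final answer: 7*sqrt(33)*pi/66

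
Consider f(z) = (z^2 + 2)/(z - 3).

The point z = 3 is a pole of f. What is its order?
Factor the denominator:
  z - 3 = (z - 3)

The numerator P(z) = z^2 + 2 has P(3) = 11 ≠ 0, so no factor of (z - 3) cancels.
Near z = 3 we can therefore write f(z) = g(z)/(z - 3) with g analytic at 3 and g(3) ≠ 0 (g is just the numerator).

Hence z = 3 is a pole of order 1.

Final answer: 1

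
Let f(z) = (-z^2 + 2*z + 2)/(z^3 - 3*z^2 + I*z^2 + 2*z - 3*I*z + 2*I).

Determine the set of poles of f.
The singularities of f are the zeros of the denominator. Factoring,
  z^3 - 3*z^2 + I*z^2 + 2*z - 3*I*z + 2*I = (z - 1)*(z + I)*(z - 2)
so the candidates are z = 1, z = -I, z = 2.

Check the numerator P(z) = -z^2 + 2*z + 2 at each one:
  P(1) = 3 ≠ 0, so z = 1 is a (simple) pole.
  P(-I) = 3 - 2*I ≠ 0, so z = -I is a (simple) pole.
  P(2) = 2 ≠ 0, so z = 2 is a (simple) pole.

Poles of f: {-I, 1, 2}

Final answer: {-I, 1, 2}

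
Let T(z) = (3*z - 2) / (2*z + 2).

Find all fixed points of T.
T(z) = z means 3*z - 2 = z*(2*z + 2), i.e.
  2*z^2 - z + 2 = 0.
Discriminant: (-1)^2 - 4*(2)*(2) = -15, so the roots are complex conjugates.
  z = (1 ± I*sqrt(15))/(2*(2))
Fixed points: {1/4 - sqrt(15)*I/4, 1/4 + sqrt(15)*I/4}

Final answer: {1/4 - sqrt(15)*I/4, 1/4 + sqrt(15)*I/4}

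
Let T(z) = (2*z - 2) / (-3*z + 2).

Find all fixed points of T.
{-sqrt(6)/3, sqrt(6)/3}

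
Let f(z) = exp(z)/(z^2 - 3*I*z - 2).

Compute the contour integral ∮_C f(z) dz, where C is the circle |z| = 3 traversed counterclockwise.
By the residue theorem, ∮_C f(z) dz = 2πi · (sum of the residues of f at the poles inside |z| = 3).

The denominator factors as (z - 2*I)*(z - I), so the singularities of f are simple poles at z = 2*I, z = I.
  |2*I|² = 4 < 9 = 3², so this pole is inside the contour.
  |I|² = 1 < 9 = 3², so this pole is inside the contour.

With P(z) = exp(z) and Q(z) = z^2 - 3*I*z - 2, each pole is simple, so Res(f, z₀) = P(z₀)/Q'(z₀) with Q'(z) = 2*z - 3*I.
  Res(f, 2*I) = P(2*I)/Q'(2*I) = (exp(2*I))/(I) = -I*exp(2*I)
  Res(f, I) = P(I)/Q'(I) = (exp(I))/(-I) = I*exp(I)

Sum of residues inside C: -I*exp(2*I) + I*exp(I)
∮_C f(z) dz = 2πi · (-I*exp(2*I) + I*exp(I)) = -2*pi*exp(I) + 2*pi*exp(2*I)

Final answer: -2*pi*exp(I) + 2*pi*exp(2*I)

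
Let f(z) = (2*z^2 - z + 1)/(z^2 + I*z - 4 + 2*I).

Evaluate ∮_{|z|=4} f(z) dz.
By the residue theorem, ∮_C f(z) dz = 2πi · (sum of the residues of f at the poles inside |z| = 4).

The denominator factors as (z - 2 + I)*(z + 2), so the singularities of f are simple poles at z = 2 - I, z = -2.
  |2 - I|² = 5 < 16 = 4², so this pole is inside the contour.
  |-2|² = 4 < 16 = 4², so this pole is inside the contour.

With P(z) = 2*z^2 - z + 1 and Q(z) = z^2 + I*z - 4 + 2*I, each pole is simple, so Res(f, z₀) = P(z₀)/Q'(z₀) with Q'(z) = 2*z + I.
  Res(f, 2 - I) = P(2 - I)/Q'(2 - I) = (5 - 7*I)/(4 - I) = 27/17 - 23*I/17
  Res(f, -2) = P(-2)/Q'(-2) = (11)/(-4 + I) = -44/17 - 11*I/17

Sum of residues inside C: -1 - 2*I
∮_C f(z) dz = 2πi · (-1 - 2*I) = pi*(4 - 2*I)

Final answer: pi*(4 - 2*I)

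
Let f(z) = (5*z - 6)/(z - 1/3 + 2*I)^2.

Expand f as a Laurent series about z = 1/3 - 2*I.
(-13/3 - 10*I)/(z - 1/3 + 2*I)^2 + 5/(z - 1/3 + 2*I)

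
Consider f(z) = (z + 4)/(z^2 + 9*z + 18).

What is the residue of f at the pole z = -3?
Write f(z) = P(z)/Q(z) with P(z) = z + 4 and Q(z) = z^2 + 9*z + 18.
The denominator factors as Q(z) = (z + 6)*(z + 3), so z = -3 is a simple zero of Q and P is analytic there; z = -3 is therefore a simple pole and
  Res(f, z₀) = P(z₀)/Q'(z₀).

Q'(z) = 2*z + 9, so Q'(-3) = 3.
P(-3) = 1.

Res(f, -3) = (1)/(3) = 1/3

Final answer: 1/3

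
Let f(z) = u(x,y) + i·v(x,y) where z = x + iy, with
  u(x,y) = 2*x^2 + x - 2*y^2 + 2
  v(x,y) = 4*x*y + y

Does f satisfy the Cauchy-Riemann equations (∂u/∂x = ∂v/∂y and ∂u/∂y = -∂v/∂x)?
∂u/∂x = 4*x + 1
∂v/∂y = 4*x + 1
∂u/∂y = -4*y
∂v/∂x = 4*y
∂u/∂x = ∂v/∂y and ∂u/∂y = -∂v/∂x hold identically; f is analytic.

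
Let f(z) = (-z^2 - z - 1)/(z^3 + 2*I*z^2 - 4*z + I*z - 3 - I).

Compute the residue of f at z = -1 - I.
-1/3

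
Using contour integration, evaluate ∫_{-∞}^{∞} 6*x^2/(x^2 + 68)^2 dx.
3*sqrt(17)*pi/34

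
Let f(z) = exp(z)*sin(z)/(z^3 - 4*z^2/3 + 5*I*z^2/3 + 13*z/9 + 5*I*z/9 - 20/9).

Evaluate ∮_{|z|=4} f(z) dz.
By the residue theorem, ∮_C f(z) dz = 2πi · (sum of the residues of f at the poles inside |z| = 4).

The denominator factors as (z + 1/3 - I)*(z - 2/3 + 2*I/3)*(z - 1 + 2*I), so the singularities of f are simple poles at z = -1/3 + I, z = 2/3 - 2*I/3, z = 1 - 2*I.
  |-1/3 + I|² = 10/9 < 16 = 4², so this pole is inside the contour.
  |2/3 - 2*I/3|² = 8/9 < 16 = 4², so this pole is inside the contour.
  |1 - 2*I|² = 5 < 16 = 4², so this pole is inside the contour.

With P(z) = exp(z)*sin(z) and Q(z) = z^3 - 4*z^2/3 + 5*I*z^2/3 + 13*z/9 + 5*I*z/9 - 20/9, each pole is simple, so Res(f, z₀) = P(z₀)/Q'(z₀) with Q'(z) = 3*z^2 - 8*z/3 + 10*I*z/3 + 13/9 + 5*I/9.
  Res(f, -1/3 + I) = P(-1/3 + I)/Q'(-1/3 + I) = (-exp(-1/3 + I)*sin(1/3 - I))/(-11/3 - 47*I/9) = (297/3298 - 423*I/3298)*exp(-1/3 + I)*sin(1/3 - I)
  Res(f, 2/3 - 2*I/3) = P(2/3 - 2*I/3)/Q'(2/3 - 2*I/3) = (exp(2/3 - 2*I/3)*sin(2/3 - 2*I/3))/(17/9 + 17*I/9) = (9/34 - 9*I/34)*exp(2/3 - 2*I/3)*sin(2/3 - 2*I/3)
  Res(f, 1 - 2*I) = P(1 - 2*I)/Q'(1 - 2*I) = (exp(1 - 2*I)*sin(1 - 2*I))/(-32/9 - 25*I/9) = (-288/1649 + 225*I/1649)*exp(1 - 2*I)*sin(1 - 2*I)

Sum of residues inside C: (9/34 - 9*I/34)*exp(2/3 - 2*I/3)*sin(2/3 - 2*I/3) + (-288/1649 + 225*I/1649)*exp(1 - 2*I)*sin(1 - 2*I) + (297/3298 - 423*I/3298)*exp(-1/3 + I)*sin(1/3 - I)
∮_C f(z) dz = 2πi · ((9/34 - 9*I/34)*exp(2/3 - 2*I/3)*sin(2/3 - 2*I/3) + (-288/1649 + 225*I/1649)*exp(1 - 2*I)*sin(1 - 2*I) + (297/3298 - 423*I/3298)*exp(-1/3 + I)*sin(1/3 - I)) = pi*(9/17 + 9*I/17)*exp(2/3 - 2*I/3)*sin(2/3 - 2*I/3) + pi*(423/1649 + 297*I/1649)*exp(-1/3 + I)*sin(1/3 - I) + pi*(-450/1649 - 576*I/1649)*exp(1 - 2*I)*sin(1 - 2*I)

Final answer: pi*(9/17 + 9*I/17)*exp(2/3 - 2*I/3)*sin(2/3 - 2*I/3) + pi*(423/1649 + 297*I/1649)*exp(-1/3 + I)*sin(1/3 - I) + pi*(-450/1649 - 576*I/1649)*exp(1 - 2*I)*sin(1 - 2*I)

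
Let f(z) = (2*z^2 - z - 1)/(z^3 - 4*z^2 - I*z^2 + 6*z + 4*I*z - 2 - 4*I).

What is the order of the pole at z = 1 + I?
Factor the denominator:
  z^3 - 4*z^2 - I*z^2 + 6*z + 4*I*z - 2 - 4*I = (z - 1 - I)^2*(z - 2 + I)

The numerator P(z) = 2*z^2 - z - 1 has P(1 + I) = -2 + 3*I ≠ 0, so no factor of (z - 1 - I) cancels.
Near z = 1 + I we can therefore write f(z) = g(z)/(z - 1 - I)^2 with g analytic at 1 + I and g(1 + I) ≠ 0 (g is the numerator divided by the remaining denominator factors).

Hence z = 1 + I is a pole of order 2.

Final answer: 2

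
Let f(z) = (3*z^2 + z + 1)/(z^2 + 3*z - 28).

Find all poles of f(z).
{-7, 4}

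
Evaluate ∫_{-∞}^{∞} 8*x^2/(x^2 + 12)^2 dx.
2*sqrt(3)*pi/3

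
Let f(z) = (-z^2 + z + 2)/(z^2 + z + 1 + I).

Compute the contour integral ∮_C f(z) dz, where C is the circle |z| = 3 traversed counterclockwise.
By the residue theorem, ∮_C f(z) dz = 2πi · (sum of the residues of f at the poles inside |z| = 3).

The denominator factors as (z + 1 - I)*(z + I), so the singularities of f are simple poles at z = -1 + I, z = -I.
  |-1 + I|² = 2 < 9 = 3², so this pole is inside the contour.
  |-I|² = 1 < 9 = 3², so this pole is inside the contour.

With P(z) = -z^2 + z + 2 and Q(z) = z^2 + z + 1 + I, each pole is simple, so Res(f, z₀) = P(z₀)/Q'(z₀) with Q'(z) = 2*z + 1.
  Res(f, -1 + I) = P(-1 + I)/Q'(-1 + I) = (1 + 3*I)/(-1 + 2*I) = 1 - I
  Res(f, -I) = P(-I)/Q'(-I) = (3 - I)/(1 - 2*I) = 1 + I

Sum of residues inside C: 2
∮_C f(z) dz = 2πi · (2) = 4*I*pi

Final answer: 4*I*pi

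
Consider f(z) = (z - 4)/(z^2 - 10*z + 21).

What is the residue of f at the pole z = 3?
1/4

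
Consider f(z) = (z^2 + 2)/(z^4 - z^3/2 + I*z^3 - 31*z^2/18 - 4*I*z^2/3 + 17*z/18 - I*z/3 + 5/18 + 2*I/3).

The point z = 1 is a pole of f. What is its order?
Factor the denominator:
  z^4 - z^3/2 + I*z^3 - 31*z^2/18 - 4*I*z^2/3 + 17*z/18 - I*z/3 + 5/18 + 2*I/3 = (z - 1)^2*(z + 1 + 2*I/3)*(z + 1/2 + I/3)

The numerator P(z) = z^2 + 2 has P(1) = 3 ≠ 0, so no factor of (z - 1) cancels.
Near z = 1 we can therefore write f(z) = g(z)/(z - 1)^2 with g analytic at 1 and g(1) ≠ 0 (g is the numerator divided by the remaining denominator factors).

Hence z = 1 is a pole of order 2.

Final answer: 2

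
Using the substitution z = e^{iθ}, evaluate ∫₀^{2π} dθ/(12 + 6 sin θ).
Call the integral J. The integrand is 2π-periodic and we integrate over a full period, so shifting θ does not change the value (θ → θ + π/2 turns sin θ into cos θ). Hence
  J = ∫₀^{2π} dθ/(12 + 6 cos θ).
Put z = e^{iθ}: then cos θ = (z + 1/z)/2, dθ = dz/(iz), and z runs once counterclockwise around |z| = 1:
  J = ∮_{|z|=1} 1/(12 + 6*(z + 1/z)/2) · dz/(iz) = (2/i) ∮_{|z|=1} dz/(6*z^2 + 24*z + 6).
The roots of 6*z^2 + 24*z + 6 are z = (-12 ± sqrt(12^2 - 6^2))/6, with sqrt(108) = 6*sqrt(3); their product is 1, so only z₊ = -2 + sqrt(3) lies inside the unit circle (z₋ = -2 - sqrt(3) lies outside).
z₊ is a simple zero of q(z) = 6*z^2 + 24*z + 6, so Res(1/q, z₊) = 1/q'(z₊) with q'(z) = 12*z + 24; and q'(z₊) = 6*(z₊ - z₋) = 12*sqrt(3).
Therefore J = (2/i) · 2πi · 1/(12*sqrt(3)) = 2*pi/(6*sqrt(3)) = sqrt(3)*pi/9

Final answer: sqrt(3)*pi/9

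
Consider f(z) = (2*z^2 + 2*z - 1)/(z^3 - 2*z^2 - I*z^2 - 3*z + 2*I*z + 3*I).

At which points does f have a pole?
The singularities of f are the zeros of the denominator. Factoring,
  z^3 - 2*z^2 - I*z^2 - 3*z + 2*I*z + 3*I = (z - 3)*(z + 1)*(z - I)
so the candidates are z = 3, z = -1, z = I.

Check the numerator P(z) = 2*z^2 + 2*z - 1 at each one:
  P(3) = 23 ≠ 0, so z = 3 is a (simple) pole.
  P(-1) = -1 ≠ 0, so z = -1 is a (simple) pole.
  P(I) = -3 + 2*I ≠ 0, so z = I is a (simple) pole.

Poles of f: {-1, I, 3}

Final answer: {-1, I, 3}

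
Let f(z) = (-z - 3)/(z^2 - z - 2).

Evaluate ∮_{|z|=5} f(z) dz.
By the residue theorem, ∮_C f(z) dz = 2πi · (sum of the residues of f at the poles inside |z| = 5).

The denominator factors as (z + 1)*(z - 2), so the singularities of f are simple poles at z = -1, z = 2.
  |-1|² = 1 < 25 = 5², so this pole is inside the contour.
  |2|² = 4 < 25 = 5², so this pole is inside the contour.

With P(z) = -z - 3 and Q(z) = z^2 - z - 2, each pole is simple, so Res(f, z₀) = P(z₀)/Q'(z₀) with Q'(z) = 2*z - 1.
  Res(f, -1) = P(-1)/Q'(-1) = (-2)/(-3) = 2/3
  Res(f, 2) = P(2)/Q'(2) = (-5)/(3) = -5/3

Sum of residues inside C: -1
∮_C f(z) dz = 2πi · (-1) = -2*I*pi

Final answer: -2*I*pi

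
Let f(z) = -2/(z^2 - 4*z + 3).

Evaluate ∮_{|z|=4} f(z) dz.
0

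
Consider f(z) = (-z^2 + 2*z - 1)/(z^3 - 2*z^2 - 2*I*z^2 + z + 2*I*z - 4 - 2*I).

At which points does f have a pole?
The singularities of f are the zeros of the denominator. Factoring,
  z^3 - 2*z^2 - 2*I*z^2 + z + 2*I*z - 4 - 2*I = (z - 2 - I)*(z - 2*I)*(z + I)
so the candidates are z = 2 + I, z = 2*I, z = -I.

Check the numerator P(z) = -z^2 + 2*z - 1 at each one:
  P(2 + I) = -2*I ≠ 0, so z = 2 + I is a (simple) pole.
  P(2*I) = 3 + 4*I ≠ 0, so z = 2*I is a (simple) pole.
  P(-I) = -2*I ≠ 0, so z = -I is a (simple) pole.

Poles of f: {-I, 2*I, 2 + I}

Final answer: {-I, 2*I, 2 + I}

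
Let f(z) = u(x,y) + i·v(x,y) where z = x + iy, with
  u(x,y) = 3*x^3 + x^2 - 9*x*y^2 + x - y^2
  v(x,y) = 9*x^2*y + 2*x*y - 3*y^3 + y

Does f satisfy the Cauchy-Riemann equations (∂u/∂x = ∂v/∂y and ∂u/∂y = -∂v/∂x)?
∂u/∂x = 9*x^2 + 2*x - 9*y^2 + 1
∂v/∂y = 9*x^2 + 2*x - 9*y^2 + 1
∂u/∂y = -18*x*y - 2*y
∂v/∂x = 18*x*y + 2*y
∂u/∂x = ∂v/∂y and ∂u/∂y = -∂v/∂x hold identically; f is analytic.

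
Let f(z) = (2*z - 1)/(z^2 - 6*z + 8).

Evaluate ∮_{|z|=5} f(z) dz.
4*I*pi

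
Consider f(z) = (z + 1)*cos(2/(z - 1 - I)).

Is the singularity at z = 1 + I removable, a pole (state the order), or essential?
essential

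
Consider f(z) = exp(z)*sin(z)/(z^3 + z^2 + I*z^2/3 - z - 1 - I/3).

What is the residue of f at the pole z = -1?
Write f(z) = P(z)/Q(z) with P(z) = exp(z)*sin(z) and Q(z) = z^3 + z^2 + I*z^2/3 - z - 1 - I/3.
The denominator factors as Q(z) = (z - 1)*(z + 1)*(z + 1 + I/3), so z = -1 is a simple zero of Q and P is analytic there; z = -1 is therefore a simple pole and
  Res(f, z₀) = P(z₀)/Q'(z₀).

Q'(z) = 3*z^2 + 2*z + 2*I*z/3 - 1, so Q'(-1) = -2*I/3.
P(-1) = -exp(-1)*sin(1).

Res(f, -1) = (-exp(-1)*sin(1))/(-2*I/3) = -3*I*exp(-1)*sin(1)/2

Final answer: -3*I*exp(-1)*sin(1)/2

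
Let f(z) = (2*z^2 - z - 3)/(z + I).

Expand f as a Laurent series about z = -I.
(-5 + I)/(z + I) - 1 - 4*I + 2*(z + I)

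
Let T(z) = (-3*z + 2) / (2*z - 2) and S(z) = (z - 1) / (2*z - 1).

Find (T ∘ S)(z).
(T ∘ S)(z) = T(S(z)) = ((-3)*S(z) + (2))/((2)*S(z) + (-2)). Multiply numerator and denominator by 2*z - 1:
  numerator:   (-3)*(z - 1) + (2)*(2*z - 1) = z + 1
  denominator: (2)*(z - 1) + (-2)*(2*z - 1) = -2*z
(T ∘ S)(z) = (z + 1)/(-2*z) = (-z - 1)/(2*z)

Final answer: (-z - 1)/(2*z)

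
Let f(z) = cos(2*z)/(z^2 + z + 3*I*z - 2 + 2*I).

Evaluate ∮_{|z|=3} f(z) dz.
By the residue theorem, ∮_C f(z) dz = 2πi · (sum of the residues of f at the poles inside |z| = 3).

The denominator factors as (z + 2*I)*(z + 1 + I), so the singularities of f are simple poles at z = -2*I, z = -1 - I.
  |-2*I|² = 4 < 9 = 3², so this pole is inside the contour.
  |-1 - I|² = 2 < 9 = 3², so this pole is inside the contour.

With P(z) = cos(2*z) and Q(z) = z^2 + z + 3*I*z - 2 + 2*I, each pole is simple, so Res(f, z₀) = P(z₀)/Q'(z₀) with Q'(z) = 2*z + 1 + 3*I.
  Res(f, -2*I) = P(-2*I)/Q'(-2*I) = (cosh(4))/(1 - I) = (1/2 + I/2)*cosh(4)
  Res(f, -1 - I) = P(-1 - I)/Q'(-1 - I) = (cos(2 + 2*I))/(-1 + I) = (-1/2 - I/2)*cos(2 + 2*I)

Sum of residues inside C: (-1/2 - I/2)*cos(2 + 2*I) + (1/2 + I/2)*cosh(4)
∮_C f(z) dz = 2πi · ((-1/2 - I/2)*cos(2 + 2*I) + (1/2 + I/2)*cosh(4)) = pi*(1 - I)*cos(2 + 2*I) + pi*(-1 + I)*cosh(4)

Final answer: pi*(1 - I)*cos(2 + 2*I) + pi*(-1 + I)*cosh(4)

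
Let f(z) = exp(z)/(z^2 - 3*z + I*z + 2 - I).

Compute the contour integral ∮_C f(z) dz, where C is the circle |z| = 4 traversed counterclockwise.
exp(1)*pi*(1 - I) + pi*(-1 + I)*exp(2 - I)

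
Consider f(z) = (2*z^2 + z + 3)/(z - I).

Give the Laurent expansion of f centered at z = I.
Put w = z - (I), i.e. z = w + I. The denominator is w, so it suffices to rewrite the numerator in powers of w.

P(z) = 2*z^2 + z + 3
P(w + I) = 1 + I + (1 + 4*I)*w + 2*w^2

Dividing each term by w:
  f = (1 + I)/w + 1 + 4*I + 2*w

Substituting back w = z - I:
  f(z) = (1 + I)/(z - I) + 1 + 4*I + 2*(z - I)

The series is finite because the numerator is a polynomial; the negative powers form the principal part, and the coefficient of 1/(z - I) gives Res(f, I) = 1 + I.

Final answer: (1 + I)/(z - I) + 1 + 4*I + 2*(z - I)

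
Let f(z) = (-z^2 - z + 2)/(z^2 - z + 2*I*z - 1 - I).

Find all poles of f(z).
The singularities of f are the zeros of the denominator. Factoring,
  z^2 - z + 2*I*z - 1 - I = (z - 1 + I)*(z + I)
so the candidates are z = 1 - I, z = -I.

Check the numerator P(z) = -z^2 - z + 2 at each one:
  P(1 - I) = 1 + 3*I ≠ 0, so z = 1 - I is a (simple) pole.
  P(-I) = 3 + I ≠ 0, so z = -I is a (simple) pole.

Poles of f: {-I, 1 - I}

Final answer: {-I, 1 - I}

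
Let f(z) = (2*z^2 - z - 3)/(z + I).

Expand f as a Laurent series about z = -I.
Put w = z - (-I), i.e. z = w - I. The denominator is w, so it suffices to rewrite the numerator in powers of w.

P(z) = 2*z^2 - z - 3
P(w - I) = -5 + I + (-1 - 4*I)*w + 2*w^2

Dividing each term by w:
  f = (-5 + I)/w - 1 - 4*I + 2*w

Substituting back w = z + I:
  f(z) = (-5 + I)/(z + I) - 1 - 4*I + 2*(z + I)

The series is finite because the numerator is a polynomial; the negative powers form the principal part, and the coefficient of 1/(z + I) gives Res(f, -I) = -5 + I.

Final answer: (-5 + I)/(z + I) - 1 - 4*I + 2*(z + I)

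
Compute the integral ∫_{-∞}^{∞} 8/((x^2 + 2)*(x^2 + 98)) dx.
Let f(z) = 8/((z^2 + 2)*(z^2 + 98)). The denominator has no real zeros and deg Q - deg P = 4 ≥ 2, so the integral of f over the upper semicircle |z| = R tends to 0 as R → ∞. Closing the contour in the upper half-plane,
  ∫_{-∞}^{∞} f(x) dx = 2πi · Σ Res(f, z_k)  over the poles with Im z_k > 0.

Zeros of the denominator: z^2 + 2 = 0 gives z = ±sqrt(2)*I; z^2 + 98 = 0 gives z = ±7*sqrt(2)*I.
Upper half-plane: z = sqrt(2)*I, z = 7*sqrt(2)*I (simple).

Each pole is a simple zero of Q(z) = z^4 + 100*z^2 + 196, so Res(f, z₀) = P(z₀)/Q'(z₀) with P(z) = 8, Q'(z) = 4*z^3 + 200*z:
  Res(f, sqrt(2)*I) = (8)/(192*sqrt(2)*I) = -sqrt(2)*I/48
  Res(f, 7*sqrt(2)*I) = (8)/(-1344*sqrt(2)*I) = sqrt(2)*I/336

Sum of residues: -sqrt(2)*I/56
∫_{-∞}^{∞} f(x) dx = 2πi · (-sqrt(2)*I/56) = sqrt(2)*pi/28

Final answer: sqrt(2)*pi/28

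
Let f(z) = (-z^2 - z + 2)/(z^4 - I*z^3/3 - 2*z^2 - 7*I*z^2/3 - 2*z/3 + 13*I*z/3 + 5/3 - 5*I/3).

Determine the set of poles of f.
The singularities of f are the zeros of the denominator. Factoring,
  z^4 - I*z^3/3 - 2*z^2 - 7*I*z^2/3 - 2*z/3 + 13*I*z/3 + 5/3 - 5*I/3 = (z + 2 + I)*(z - 1)*(z - I)*(z - 1 - I/3)
so the candidates are z = -2 - I, z = 1, z = I, z = 1 + I/3.

Check the numerator P(z) = -z^2 - z + 2 at each one:
  P(-2 - I) = 1 - 3*I ≠ 0, so z = -2 - I is a (simple) pole.
  P(1) = 0, so the factor (z - 1) cancels and z = 1 is only a removable singularity, not a pole.
  P(I) = 3 - I ≠ 0, so z = I is a (simple) pole.
  P(1 + I/3) = 1/9 - I ≠ 0, so z = 1 + I/3 is a (simple) pole.

Poles of f: {-2 - I, I, 1 + I/3}

Final answer: {-2 - I, I, 1 + I/3}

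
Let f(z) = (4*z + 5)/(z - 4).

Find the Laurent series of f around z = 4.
Put w = z - (4), i.e. z = w + 4. The denominator is w, so it suffices to rewrite the numerator in powers of w.

P(z) = 4*z + 5
P(w + 4) = 21 + 4*w

Dividing each term by w:
  f = 21/w + 4

Substituting back w = z - 4:
  f(z) = 21/(z - 4) + 4

The series is finite because the numerator is a polynomial; the negative powers form the principal part, and the coefficient of 1/(z - 4) gives Res(f, 4) = 21.

Final answer: 21/(z - 4) + 4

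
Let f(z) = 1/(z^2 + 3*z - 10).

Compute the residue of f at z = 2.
Write f(z) = P(z)/Q(z) with P(z) = 1 and Q(z) = z^2 + 3*z - 10.
The denominator factors as Q(z) = (z - 2)*(z + 5), so z = 2 is a simple zero of Q and P is analytic there; z = 2 is therefore a simple pole and
  Res(f, z₀) = P(z₀)/Q'(z₀).

Q'(z) = 2*z + 3, so Q'(2) = 7.
P(2) = 1.

Res(f, 2) = (1)/(7) = 1/7

Final answer: 1/7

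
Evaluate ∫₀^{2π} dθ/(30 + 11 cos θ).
Let J = ∫₀^{2π} dθ/(30 + 11 cos θ).
Put z = e^{iθ}: then cos θ = (z + 1/z)/2, dθ = dz/(iz), and z runs once counterclockwise around |z| = 1:
  J = ∮_{|z|=1} 1/(30 + 11*(z + 1/z)/2) · dz/(iz) = (2/i) ∮_{|z|=1} dz/(11*z^2 + 60*z + 11).
The roots of 11*z^2 + 60*z + 11 are z = (-30 ± sqrt(30^2 - 11^2))/11, with sqrt(779) = sqrt(779); their product is 1, so only z₊ = -30/11 + sqrt(779)/11 lies inside the unit circle (z₋ = -30/11 - sqrt(779)/11 lies outside).
z₊ is a simple zero of q(z) = 11*z^2 + 60*z + 11, so Res(1/q, z₊) = 1/q'(z₊) with q'(z) = 22*z + 60; and q'(z₊) = 11*(z₊ - z₋) = 2*sqrt(779).
Therefore J = (2/i) · 2πi · 1/(2*sqrt(779)) = 2*pi/(sqrt(779)) = 2*sqrt(779)*pi/779

Final answer: 2*sqrt(779)*pi/779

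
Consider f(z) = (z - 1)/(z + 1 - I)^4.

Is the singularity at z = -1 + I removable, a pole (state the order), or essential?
pole of order 4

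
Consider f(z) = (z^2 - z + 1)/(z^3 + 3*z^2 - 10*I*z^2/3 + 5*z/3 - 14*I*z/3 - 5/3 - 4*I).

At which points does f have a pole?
{-2 + 3*I, -1 - 2*I/3, I}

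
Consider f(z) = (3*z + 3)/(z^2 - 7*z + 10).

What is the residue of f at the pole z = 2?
Write f(z) = P(z)/Q(z) with P(z) = 3*z + 3 and Q(z) = z^2 - 7*z + 10.
The denominator factors as Q(z) = (z - 5)*(z - 2), so z = 2 is a simple zero of Q and P is analytic there; z = 2 is therefore a simple pole and
  Res(f, z₀) = P(z₀)/Q'(z₀).

Q'(z) = 2*z - 7, so Q'(2) = -3.
P(2) = 9.

Res(f, 2) = (9)/(-3) = -3

Final answer: -3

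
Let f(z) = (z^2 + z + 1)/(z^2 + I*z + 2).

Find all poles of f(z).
The singularities of f are the zeros of the denominator. Factoring,
  z^2 + I*z + 2 = (z + 2*I)*(z - I)
so the candidates are z = -2*I, z = I.

Check the numerator P(z) = z^2 + z + 1 at each one:
  P(-2*I) = -3 - 2*I ≠ 0, so z = -2*I is a (simple) pole.
  P(I) = I ≠ 0, so z = I is a (simple) pole.

Poles of f: {-2*I, I}

Final answer: {-2*I, I}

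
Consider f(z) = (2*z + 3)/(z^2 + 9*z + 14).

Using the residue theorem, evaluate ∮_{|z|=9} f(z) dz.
4*I*pi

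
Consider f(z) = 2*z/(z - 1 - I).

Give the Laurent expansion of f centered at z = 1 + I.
Put w = z - (1 + I), i.e. z = w + 1 + I. The denominator is w, so it suffices to rewrite the numerator in powers of w.

P(z) = 2*z
P(w + 1 + I) = 2 + 2*I + 2*w

Dividing each term by w:
  f = (2 + 2*I)/w + 2

Substituting back w = z - 1 - I:
  f(z) = (2 + 2*I)/(z - 1 - I) + 2

The series is finite because the numerator is a polynomial; the negative powers form the principal part, and the coefficient of 1/(z - 1 - I) gives Res(f, 1 + I) = 2 + 2*I.

Final answer: (2 + 2*I)/(z - 1 - I) + 2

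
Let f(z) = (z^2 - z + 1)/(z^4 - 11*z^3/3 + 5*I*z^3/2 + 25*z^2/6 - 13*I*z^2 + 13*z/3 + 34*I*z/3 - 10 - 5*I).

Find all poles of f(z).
{-1/3 - I, -3*I, 1 + I/2, 3 + I}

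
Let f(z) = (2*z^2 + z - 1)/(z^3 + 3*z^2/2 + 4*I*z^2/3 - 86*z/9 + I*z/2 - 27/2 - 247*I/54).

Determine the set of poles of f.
The singularities of f are the zeros of the denominator. Factoring,
  z^3 + 3*z^2/2 + 4*I*z^2/3 - 86*z/9 + I*z/2 - 27/2 - 247*I/54 = (z - 3 + I/3)*(z + 3/2 + I/3)*(z + 3 + 2*I/3)
so the candidates are z = 3 - I/3, z = -3/2 - I/3, z = -3 - 2*I/3.

Check the numerator P(z) = 2*z^2 + z - 1 at each one:
  P(3 - I/3) = 178/9 - 13*I/3 ≠ 0, so z = 3 - I/3 is a (simple) pole.
  P(-3/2 - I/3) = 16/9 + 5*I/3 ≠ 0, so z = -3/2 - I/3 is a (simple) pole.
  P(-3 - 2*I/3) = 118/9 + 22*I/3 ≠ 0, so z = -3 - 2*I/3 is a (simple) pole.

Poles of f: {-3 - 2*I/3, -3/2 - I/3, 3 - I/3}

Final answer: {-3 - 2*I/3, -3/2 - I/3, 3 - I/3}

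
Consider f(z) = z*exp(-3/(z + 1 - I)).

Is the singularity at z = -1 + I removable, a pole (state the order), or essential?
essential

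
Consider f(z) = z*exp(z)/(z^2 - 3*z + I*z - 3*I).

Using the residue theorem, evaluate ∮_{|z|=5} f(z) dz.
By the residue theorem, ∮_C f(z) dz = 2πi · (sum of the residues of f at the poles inside |z| = 5).

The denominator factors as (z + I)*(z - 3), so the singularities of f are simple poles at z = -I, z = 3.
  |-I|² = 1 < 25 = 5², so this pole is inside the contour.
  |3|² = 9 < 25 = 5², so this pole is inside the contour.

With P(z) = z*exp(z) and Q(z) = z^2 - 3*z + I*z - 3*I, each pole is simple, so Res(f, z₀) = P(z₀)/Q'(z₀) with Q'(z) = 2*z - 3 + I.
  Res(f, -I) = P(-I)/Q'(-I) = (-I*exp(-I))/(-3 - I) = (1/10 + 3*I/10)*exp(-I)
  Res(f, 3) = P(3)/Q'(3) = (3*exp(3))/(3 + I) = (9/10 - 3*I/10)*exp(3)

Sum of residues inside C: (9/10 - 3*I/10)*exp(3) + (1/10 + 3*I/10)*exp(-I)
∮_C f(z) dz = 2πi · ((9/10 - 3*I/10)*exp(3) + (1/10 + 3*I/10)*exp(-I)) = pi*(-3/5 + I/5)*exp(-I) + pi*(3/5 + 9*I/5)*exp(3)

Final answer: pi*(-3/5 + I/5)*exp(-I) + pi*(3/5 + 9*I/5)*exp(3)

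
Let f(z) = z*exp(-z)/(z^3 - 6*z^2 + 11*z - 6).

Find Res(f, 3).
3*exp(-3)/2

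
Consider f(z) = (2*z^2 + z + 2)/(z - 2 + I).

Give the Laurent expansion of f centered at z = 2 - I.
Put w = z - (2 - I), i.e. z = w + 2 - I. The denominator is w, so it suffices to rewrite the numerator in powers of w.

P(z) = 2*z^2 + z + 2
P(w + 2 - I) = 10 - 9*I + (9 - 4*I)*w + 2*w^2

Dividing each term by w:
  f = (10 - 9*I)/w + 9 - 4*I + 2*w

Substituting back w = z - 2 + I:
  f(z) = (10 - 9*I)/(z - 2 + I) + 9 - 4*I + 2*(z - 2 + I)

The series is finite because the numerator is a polynomial; the negative powers form the principal part, and the coefficient of 1/(z - 2 + I) gives Res(f, 2 - I) = 10 - 9*I.

Final answer: (10 - 9*I)/(z - 2 + I) + 9 - 4*I + 2*(z - 2 + I)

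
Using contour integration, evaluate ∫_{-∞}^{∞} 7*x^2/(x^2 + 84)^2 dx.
sqrt(21)*pi/12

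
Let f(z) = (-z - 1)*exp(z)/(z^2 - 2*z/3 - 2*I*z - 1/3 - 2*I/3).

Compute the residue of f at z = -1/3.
Write f(z) = P(z)/Q(z) with P(z) = (-z - 1)*exp(z) and Q(z) = z^2 - 2*z/3 - 2*I*z - 1/3 - 2*I/3.
The denominator factors as Q(z) = (z - 1 - 2*I)*(z + 1/3), so z = -1/3 is a simple zero of Q and P is analytic there; z = -1/3 is therefore a simple pole and
  Res(f, z₀) = P(z₀)/Q'(z₀).

Q'(z) = 2*z - 2/3 - 2*I, so Q'(-1/3) = -4/3 - 2*I.
P(-1/3) = -2*exp(-1/3)/3.

Res(f, -1/3) = (-2*exp(-1/3)/3)/(-4/3 - 2*I) = (2/13 - 3*I/13)*exp(-1/3)

Final answer: (2/13 - 3*I/13)*exp(-1/3)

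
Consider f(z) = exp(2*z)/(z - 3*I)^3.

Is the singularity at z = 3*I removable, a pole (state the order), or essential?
Write f(z) = g(z)/(z - 3*I)^3 with g(z) = exp(2*z).
g is entire and g(3*I) = exp(6*I) ≠ 0, so no factor of (z - 3*I) cancels: the Laurent expansion of f about z = 3*I starts at the power -3, i.e. lim_{z→z₀} (z - z₀)^3 f(z) = exp(6*I) is finite and nonzero.
So z = 3*I is a pole of order 3.

Final answer: pole of order 3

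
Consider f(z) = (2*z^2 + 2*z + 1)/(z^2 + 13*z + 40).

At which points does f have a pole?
The singularities of f are the zeros of the denominator. Factoring,
  z^2 + 13*z + 40 = (z + 5)*(z + 8)
so the candidates are z = -5, z = -8.

Check the numerator P(z) = 2*z^2 + 2*z + 1 at each one:
  P(-5) = 41 ≠ 0, so z = -5 is a (simple) pole.
  P(-8) = 113 ≠ 0, so z = -8 is a (simple) pole.

Poles of f: {-8, -5}

Final answer: {-8, -5}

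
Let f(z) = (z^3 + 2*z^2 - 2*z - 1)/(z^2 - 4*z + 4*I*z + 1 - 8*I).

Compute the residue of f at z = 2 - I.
Write f(z) = P(z)/Q(z) with P(z) = z^3 + 2*z^2 - 2*z - 1 and Q(z) = z^2 - 4*z + 4*I*z + 1 - 8*I.
The denominator factors as Q(z) = (z - 2 + 3*I)*(z - 2 + I), so z = 2 - I is a simple zero of Q and P is analytic there; z = 2 - I is therefore a simple pole and
  Res(f, z₀) = P(z₀)/Q'(z₀).

Q'(z) = 2*z - 4 + 4*I, so Q'(2 - I) = 2*I.
P(2 - I) = 3 - 17*I.

Res(f, 2 - I) = (3 - 17*I)/(2*I) = -17/2 - 3*I/2

Final answer: -17/2 - 3*I/2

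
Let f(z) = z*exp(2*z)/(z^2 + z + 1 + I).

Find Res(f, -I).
Write f(z) = P(z)/Q(z) with P(z) = z*exp(2*z) and Q(z) = z^2 + z + 1 + I.
The denominator factors as Q(z) = (z + 1 - I)*(z + I), so z = -I is a simple zero of Q and P is analytic there; z = -I is therefore a simple pole and
  Res(f, z₀) = P(z₀)/Q'(z₀).

Q'(z) = 2*z + 1, so Q'(-I) = 1 - 2*I.
P(-I) = -I*exp(-2*I).

Res(f, -I) = (-I*exp(-2*I))/(1 - 2*I) = (2/5 - I/5)*exp(-2*I)

Final answer: (2/5 - I/5)*exp(-2*I)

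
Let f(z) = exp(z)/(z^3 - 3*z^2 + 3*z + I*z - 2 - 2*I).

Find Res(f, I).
Write f(z) = P(z)/Q(z) with P(z) = exp(z) and Q(z) = z^3 - 3*z^2 + 3*z + I*z - 2 - 2*I.
The denominator factors as Q(z) = (z - 1 + I)*(z - I)*(z - 2), so z = I is a simple zero of Q and P is analytic there; z = I is therefore a simple pole and
  Res(f, z₀) = P(z₀)/Q'(z₀).

Q'(z) = 3*z^2 - 6*z + 3 + I, so Q'(I) = -5*I.
P(I) = exp(I).

Res(f, I) = (exp(I))/(-5*I) = I*exp(I)/5

Final answer: I*exp(I)/5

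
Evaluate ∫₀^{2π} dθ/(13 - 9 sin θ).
Call the integral J. The integrand is 2π-periodic and we integrate over a full period, so shifting θ does not change the value (θ → θ + π/2 turns sin θ into cos θ; θ → θ + π flips the sign of the trig term). Hence
  J = ∫₀^{2π} dθ/(13 + 9 cos θ).
Put z = e^{iθ}: then cos θ = (z + 1/z)/2, dθ = dz/(iz), and z runs once counterclockwise around |z| = 1:
  J = ∮_{|z|=1} 1/(13 + 9*(z + 1/z)/2) · dz/(iz) = (2/i) ∮_{|z|=1} dz/(9*z^2 + 26*z + 9).
The roots of 9*z^2 + 26*z + 9 are z = (-13 ± sqrt(13^2 - 9^2))/9, with sqrt(88) = 2*sqrt(22); their product is 1, so only z₊ = -13/9 + 2*sqrt(22)/9 lies inside the unit circle (z₋ = -13/9 - 2*sqrt(22)/9 lies outside).
z₊ is a simple zero of q(z) = 9*z^2 + 26*z + 9, so Res(1/q, z₊) = 1/q'(z₊) with q'(z) = 18*z + 26; and q'(z₊) = 9*(z₊ - z₋) = 4*sqrt(22).
Therefore J = (2/i) · 2πi · 1/(4*sqrt(22)) = 2*pi/(2*sqrt(22)) = sqrt(22)*pi/22

Final answer: sqrt(22)*pi/22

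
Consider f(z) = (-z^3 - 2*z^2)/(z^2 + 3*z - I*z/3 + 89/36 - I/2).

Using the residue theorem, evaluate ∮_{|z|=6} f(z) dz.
By the residue theorem, ∮_C f(z) dz = 2πi · (sum of the residues of f at the poles inside |z| = 6).

The denominator factors as (z + 3/2 + I/3)*(z + 3/2 - 2*I/3), so the singularities of f are simple poles at z = -3/2 - I/3, z = -3/2 + 2*I/3.
  |-3/2 - I/3|² = 85/36 < 36 = 6², so this pole is inside the contour.
  |-3/2 + 2*I/3|² = 97/36 < 36 = 6², so this pole is inside the contour.

With P(z) = -z^3 - 2*z^2 and Q(z) = z^2 + 3*z - I*z/3 + 89/36 - I/2, each pole is simple, so Res(f, z₀) = P(z₀)/Q'(z₀) with Q'(z) = 2*z + 3 - I/3.
  Res(f, -3/2 - I/3) = P(-3/2 - I/3)/Q'(-3/2 - I/3) = (-101/72 + 23*I/108)/(-I) = -23/108 - 101*I/72
  Res(f, -3/2 + 2*I/3) = P(-3/2 + 2*I/3)/Q'(-3/2 + 2*I/3) = (-161/72 - 11*I/54)/(I) = -11/54 + 161*I/72

Sum of residues inside C: -5/12 + 5*I/6
∮_C f(z) dz = 2πi · (-5/12 + 5*I/6) = pi*(-5/3 - 5*I/6)

Final answer: pi*(-5/3 - 5*I/6)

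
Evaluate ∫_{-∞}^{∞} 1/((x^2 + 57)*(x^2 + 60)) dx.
pi*(-19*sqrt(15) + 10*sqrt(57))/1710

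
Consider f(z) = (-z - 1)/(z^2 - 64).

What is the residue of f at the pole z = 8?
Write f(z) = P(z)/Q(z) with P(z) = -z - 1 and Q(z) = z^2 - 64.
The denominator factors as Q(z) = (z + 8)*(z - 8), so z = 8 is a simple zero of Q and P is analytic there; z = 8 is therefore a simple pole and
  Res(f, z₀) = P(z₀)/Q'(z₀).

Q'(z) = 2*z, so Q'(8) = 16.
P(8) = -9.

Res(f, 8) = (-9)/(16) = -9/16

Final answer: -9/16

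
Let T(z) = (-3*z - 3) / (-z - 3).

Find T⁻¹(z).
Set w = T(z) = (-3*z - 3) / (-z - 3) and solve for z:
  w*(-z - 3) = -3*z - 3
  -3*w + z*(3 - w) + 3 = 0
  z*(3 - w) = 3*w - 3
  z = (3 - 3*w)/(w - 3)
Renaming the variable, T⁻¹(z) = (-3*z + 3)/(z - 3).
(Check: ad - bc = 6 ≠ 0, so T is invertible.)

Final answer: (-3*z + 3)/(z - 3)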